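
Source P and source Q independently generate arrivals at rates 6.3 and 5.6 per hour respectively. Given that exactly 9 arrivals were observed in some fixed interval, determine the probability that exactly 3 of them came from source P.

0.1354

Given the total, each event is independently from source P with probability p = λ_P/(λ_P+λ_Q) = 6.3/11.9 ≈ 0.5294.
So K ~ Binomial(9, 6.3/11.9): P(K = 3) = C(9,3) · (6.3/11.9)^3 · (5.6/11.9)^6 ≈ 0.1354.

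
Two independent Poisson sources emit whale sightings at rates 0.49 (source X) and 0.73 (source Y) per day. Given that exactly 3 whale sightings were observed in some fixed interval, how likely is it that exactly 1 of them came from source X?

Given the total, each event is independently from source X with probability p = λ_X/(λ_X+λ_Y) = 0.49/1.22 ≈ 0.4016.
So K ~ Binomial(3, 0.49/1.22): P(K = 1) = C(3,1) · (0.49/1.22)^1 · (0.73/1.22)^2 ≈ 0.4314.

0.4314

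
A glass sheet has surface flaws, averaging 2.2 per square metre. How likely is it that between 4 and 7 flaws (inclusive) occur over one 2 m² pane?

Over the interval, μ = 2.2 × 2 = 4.4 (a 2 m² pane = 2 square metres).
P(4 ≤ N ≤ 7) = Σ_{j=4}^{7} e^(−4.4) · 4.4^j/j! ≈ 0.5620.

0.5620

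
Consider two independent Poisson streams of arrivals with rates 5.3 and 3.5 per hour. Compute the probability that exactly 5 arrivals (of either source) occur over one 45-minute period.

Independent Poisson processes superpose: combined rate λ = 5.3 + 3.5 = 8.8 per hour.
Over the interval, μ = 8.8 × 0.75 = 6.6 (a 45-minute period = 0.75 hours).
P(N = 5) = e^(−6.6) · 6.6^5/5! ≈ 0.1420.

0.1420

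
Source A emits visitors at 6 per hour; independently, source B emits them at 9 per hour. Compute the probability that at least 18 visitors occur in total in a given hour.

Independent Poisson processes superpose: combined rate λ = 6 + 9 = 15 per hour.
So μ = 15.
P(N ≥ 18) = 1 − P(N ≤ 17) ≈ 0.2511.

0.2511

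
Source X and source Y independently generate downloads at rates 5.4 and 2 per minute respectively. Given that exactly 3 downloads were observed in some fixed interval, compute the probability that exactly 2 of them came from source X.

0.4318

Given the total, each event is independently from source X with probability p = λ_X/(λ_X+λ_Y) = 5.4/7.4 ≈ 0.7297.
So K ~ Binomial(3, 5.4/7.4): P(K = 2) = C(3,2) · (5.4/7.4)^2 · (2/7.4)^1 ≈ 0.4318.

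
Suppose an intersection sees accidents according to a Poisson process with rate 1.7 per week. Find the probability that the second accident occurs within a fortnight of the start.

0.8532

Over the interval, μ = 1.7 × 2 = 3.4 (a fortnight = 2 weeks).
The second arrival falls in the interval iff at least 2 events occur there: P(S_2 ≤ t) = P(N ≥ 2) = 1 − P(N ≤ 1) ≈ 0.8532.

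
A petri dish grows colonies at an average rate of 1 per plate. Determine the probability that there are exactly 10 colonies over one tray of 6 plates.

0.0413

Over the interval, μ = 1 × 6 = 6 (a tray of 6 plates = 6 plates).
P(N = 10) = e^(−μ) μ^10/10! = e^(−6) · 6^10/3628800 ≈ 0.0413.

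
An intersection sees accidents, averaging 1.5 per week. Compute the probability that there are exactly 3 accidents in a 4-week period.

Over the interval, μ = 1.5 × 4 = 6 (a 4-week period = 4 weeks).
P(N = 3) = e^(−μ) μ^3/3! = e^(−6) · 6^3/6 ≈ 0.0892.

0.0892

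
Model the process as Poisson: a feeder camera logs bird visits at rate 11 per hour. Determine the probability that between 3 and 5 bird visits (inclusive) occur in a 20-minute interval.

Over the interval, μ = 11 × 1/3 ≈ 3.66667 (a 20-minute interval = 1/3 hours).
P(3 ≤ N ≤ 5) = Σ_{j=3}^{5} e^(−3.66667) · 3.66667^j/j! ≈ 0.5437.

0.5437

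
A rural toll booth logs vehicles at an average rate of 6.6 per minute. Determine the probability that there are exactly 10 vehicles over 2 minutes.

Over the interval, μ = 6.6 × 2 = 13.2 (2 minutes).
P(N = 10) = e^(−μ) μ^10/10! = e^(−13.2) · 13.2^10/3628800 ≈ 0.0819.

0.0819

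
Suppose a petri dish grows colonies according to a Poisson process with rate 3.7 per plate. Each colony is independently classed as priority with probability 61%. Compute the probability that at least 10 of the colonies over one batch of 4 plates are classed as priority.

0.4163

Thinning: the colonies that are classed as priority themselves form a Poisson process with rate 0.61 × 3.7 = 2.257 per plate.
Over the interval, μ = 2.257 × 4 = 9.028 (a batch of 4 plates = 4 plates).
P(N ≥ 10) = 1 − P(N ≤ 9) ≈ 0.4163.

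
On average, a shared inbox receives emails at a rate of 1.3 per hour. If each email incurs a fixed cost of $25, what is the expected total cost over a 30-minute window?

$16.25

E[N] = 1.3 × 0.5 = 0.65 (a 30-minute window = 0.5 hours); E[cost] = 0.65 × $25 = $16.25.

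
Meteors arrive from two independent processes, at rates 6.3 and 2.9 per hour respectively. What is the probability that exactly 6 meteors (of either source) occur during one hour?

Independent Poisson processes superpose: combined rate λ = 6.3 + 2.9 = 9.2 per hour.
So μ = 9.2.
P(N = 6) = e^(−9.2) · 9.2^6/6! ≈ 0.0851.

0.0851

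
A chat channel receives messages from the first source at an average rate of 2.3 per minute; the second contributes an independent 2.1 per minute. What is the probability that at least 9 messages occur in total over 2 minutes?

0.5177

Independent Poisson processes superpose: combined rate λ = 2.3 + 2.1 = 4.4 per minute.
Over the interval, μ = 4.4 × 2 = 8.8 (2 minutes).
P(N ≥ 9) = 1 − P(N ≤ 8) ≈ 0.5177.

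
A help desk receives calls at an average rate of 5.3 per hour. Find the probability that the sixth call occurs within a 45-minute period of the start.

Over the interval, μ = 5.3 × 0.75 = 3.975 (a 45-minute period = 0.75 hours).
The sixth arrival falls in the interval iff at least 6 events occur there: P(S_6 ≤ t) = P(N ≥ 6) = 1 − P(N ≤ 5) ≈ 0.2110.

0.2110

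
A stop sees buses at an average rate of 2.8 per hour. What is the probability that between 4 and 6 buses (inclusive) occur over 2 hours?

Over the interval, μ = 2.8 × 2 = 5.6 (2 hours).
P(4 ≤ N ≤ 6) = Σ_{j=4}^{6} e^(−5.6) · 5.6^j/j! ≈ 0.4796.

0.4796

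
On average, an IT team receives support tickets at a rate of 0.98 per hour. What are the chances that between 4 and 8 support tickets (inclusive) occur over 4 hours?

0.5317

Over the interval, μ = 0.98 × 4 = 3.92 (4 hours).
P(4 ≤ N ≤ 8) = Σ_{j=4}^{8} e^(−3.92) · 3.92^j/j! ≈ 0.5317.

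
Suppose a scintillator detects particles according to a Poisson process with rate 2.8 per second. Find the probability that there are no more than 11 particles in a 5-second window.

0.2600

Over the interval, μ = 2.8 × 5 = 14 (a 5-second window = 5 seconds).
P(N ≤ 11) = Σ_{j=0}^{11} e^(−μ) μ^j/j! ≈ 0.2600.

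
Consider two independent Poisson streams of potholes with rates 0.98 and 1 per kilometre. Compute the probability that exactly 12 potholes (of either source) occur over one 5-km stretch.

Independent Poisson processes superpose: combined rate λ = 0.98 + 1 = 1.98 per kilometre.
Over the interval, μ = 1.98 × 5 = 9.9 (a 5-km stretch = 5 kilometres).
P(N = 12) = e^(−9.9) · 9.9^12/12! ≈ 0.0928.

0.0928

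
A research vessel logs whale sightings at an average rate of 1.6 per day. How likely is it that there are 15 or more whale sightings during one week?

0.1609

Over the interval, μ = 1.6 × 7 = 11.2 (a week = 7 days).
P(N ≥ 15) = 1 − P(N ≤ 14) = 1 − Σ_{j=0}^{14} e^(−μ) μ^j/j! ≈ 0.1609.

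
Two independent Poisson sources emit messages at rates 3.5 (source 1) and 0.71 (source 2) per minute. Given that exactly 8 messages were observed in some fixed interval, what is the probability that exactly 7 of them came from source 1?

0.3703

Given the total, each event is independently from source 1 with probability p = λ_1/(λ_1+λ_2) = 3.5/4.21 ≈ 0.8314.
So K ~ Binomial(8, 3.5/4.21): P(K = 7) = C(8,7) · (3.5/4.21)^7 · (0.71/4.21)^1 ≈ 0.3703.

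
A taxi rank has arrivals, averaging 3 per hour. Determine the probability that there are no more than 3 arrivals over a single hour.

With mean μ = 3 per hour,
P(N ≤ 3) = Σ_{j=0}^{3} e^(−μ) μ^j/j! ≈ 0.6472.

0.6472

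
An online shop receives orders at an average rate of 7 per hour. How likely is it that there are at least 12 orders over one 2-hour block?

0.7400

Over the interval, μ = 7 × 2 = 14 (a 2-hour block = 2 hours).
P(N ≥ 12) = 1 − P(N ≤ 11) = 1 − Σ_{j=0}^{11} e^(−μ) μ^j/j! ≈ 0.7400.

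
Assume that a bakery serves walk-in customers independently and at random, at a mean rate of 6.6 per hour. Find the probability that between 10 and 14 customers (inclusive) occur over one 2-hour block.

Over the interval, μ = 6.6 × 2 = 13.2 (a 2-hour block = 2 hours).
P(10 ≤ N ≤ 14) = Σ_{j=10}^{14} e^(−13.2) · 13.2^j/j! ≈ 0.5016.

0.5016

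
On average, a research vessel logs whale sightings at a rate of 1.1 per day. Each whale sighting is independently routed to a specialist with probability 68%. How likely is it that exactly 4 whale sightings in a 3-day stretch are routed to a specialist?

Thinning: the whale sightings that are routed to a specialist themselves form a Poisson process with rate 0.68 × 1.1 = 0.748 per day.
Over the interval, μ = 0.748 × 3 = 2.244 (a 3-day stretch = 3 days).
P(N = 4) = e^(−2.244) · 2.244^4/4! ≈ 0.1120.

0.1120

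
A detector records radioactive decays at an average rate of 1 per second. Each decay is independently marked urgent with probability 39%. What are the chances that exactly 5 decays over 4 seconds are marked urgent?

Thinning: the decays that are marked urgent themselves form a Poisson process with rate 0.39 × 1 = 0.39 per second.
Over the interval, μ = 0.39 × 4 = 1.56 (4 seconds).
P(N = 5) = e^(−1.56) · 1.56^5/5! ≈ 0.0162.

0.0162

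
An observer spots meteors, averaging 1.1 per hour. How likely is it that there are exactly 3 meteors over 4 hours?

0.1743

Over the interval, μ = 1.1 × 4 = 4.4 (4 hours).
P(N = 3) = e^(−μ) μ^3/3! = e^(−4.4) · 4.4^3/6 ≈ 0.1743.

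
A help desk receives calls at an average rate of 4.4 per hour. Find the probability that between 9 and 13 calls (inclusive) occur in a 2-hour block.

0.4535

Over the interval, μ = 4.4 × 2 = 8.8 (a 2-hour block = 2 hours).
P(9 ≤ N ≤ 13) = Σ_{j=9}^{13} e^(−8.8) · 8.8^j/j! ≈ 0.4535.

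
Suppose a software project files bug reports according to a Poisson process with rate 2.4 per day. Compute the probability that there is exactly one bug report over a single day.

0.2177

With mean μ = 2.4 per day,
P(N = 1) = e^(−μ) μ^1/1! = e^(−2.4) · 2.4^1/1 ≈ 0.2177.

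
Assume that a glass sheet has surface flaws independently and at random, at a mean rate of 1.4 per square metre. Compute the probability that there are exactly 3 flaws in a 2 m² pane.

Over the interval, μ = 1.4 × 2 = 2.8 (a 2 m² pane = 2 square metres).
P(N = 3) = e^(−μ) μ^3/3! = e^(−2.8) · 2.8^3/6 ≈ 0.2225.

0.2225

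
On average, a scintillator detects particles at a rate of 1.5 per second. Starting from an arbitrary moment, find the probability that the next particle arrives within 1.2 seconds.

Inter-arrival times are exponential with rate λ = 1.5 per second.
P(T ≤ 1.2) = 1 − e^(−λt) = 1 − e^(−1.5 × 1.2) = 1 − e^(−1.8) ≈ 0.8347.

0.8347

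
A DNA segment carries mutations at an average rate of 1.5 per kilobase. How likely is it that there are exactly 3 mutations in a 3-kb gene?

0.1687

Over the interval, μ = 1.5 × 3 = 4.5 (a 3-kb gene = 3 kilobases).
P(N = 3) = e^(−μ) μ^3/3! = e^(−4.5) · 4.5^3/6 ≈ 0.1687.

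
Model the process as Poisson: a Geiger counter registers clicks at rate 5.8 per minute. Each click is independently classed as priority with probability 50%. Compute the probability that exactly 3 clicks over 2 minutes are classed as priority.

Thinning: the clicks that are classed as priority themselves form a Poisson process with rate 0.5 × 5.8 = 2.9 per minute.
Over the interval, μ = 2.9 × 2 = 5.8 (2 minutes).
P(N = 3) = e^(−5.8) · 5.8^3/3! ≈ 0.0985.

0.0985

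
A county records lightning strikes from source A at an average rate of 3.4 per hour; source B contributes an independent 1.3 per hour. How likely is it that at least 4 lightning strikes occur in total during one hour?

Independent Poisson processes superpose: combined rate λ = 3.4 + 1.3 = 4.7 per hour.
So μ = 4.7.
P(N ≥ 4) = 1 − P(N ≤ 3) ≈ 0.6903.

0.6903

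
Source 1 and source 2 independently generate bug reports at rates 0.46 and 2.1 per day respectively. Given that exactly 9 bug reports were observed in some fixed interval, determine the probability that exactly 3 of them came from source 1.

0.1485

Given the total, each event is independently from source 1 with probability p = λ_1/(λ_1+λ_2) = 0.46/2.56 ≈ 0.1797.
So K ~ Binomial(9, 0.46/2.56): P(K = 3) = C(9,3) · (0.46/2.56)^3 · (2.1/2.56)^6 ≈ 0.1485.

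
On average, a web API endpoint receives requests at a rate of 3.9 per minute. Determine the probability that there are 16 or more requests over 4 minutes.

0.4931

Over the interval, μ = 3.9 × 4 = 15.6 (4 minutes).
P(N ≥ 16) = 1 − P(N ≤ 15) = 1 − Σ_{j=0}^{15} e^(−μ) μ^j/j! ≈ 0.4931.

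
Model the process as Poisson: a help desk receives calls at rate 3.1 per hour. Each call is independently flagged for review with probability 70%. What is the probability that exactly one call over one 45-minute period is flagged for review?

0.3197

Thinning: the calls that are flagged for review themselves form a Poisson process with rate 0.7 × 3.1 = 2.17 per hour.
Over the interval, μ = 2.17 × 0.75 = 1.6275 (a 45-minute period = 0.75 hours).
P(N = 1) = e^(−1.6275) · 1.6275^1/1! ≈ 0.3197.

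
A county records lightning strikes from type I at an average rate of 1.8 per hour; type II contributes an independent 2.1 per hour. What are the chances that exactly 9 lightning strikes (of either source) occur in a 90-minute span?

Independent Poisson processes superpose: combined rate λ = 1.8 + 2.1 = 3.9 per hour.
Over the interval, μ = 3.9 × 1.5 = 5.85 (a 90-minute span = 1.5 hours).
P(N = 9) = e^(−5.85) · 5.85^9/9! ≈ 0.0637.

0.0637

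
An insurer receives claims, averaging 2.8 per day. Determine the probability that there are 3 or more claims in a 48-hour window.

Over the interval, μ = 2.8 × 2 = 5.6 (a 48-hour window = 2 days).
P(N ≥ 3) = 1 − P(N ≤ 2) = 1 − Σ_{j=0}^{2} e^(−μ) μ^j/j! ≈ 0.9176.

0.9176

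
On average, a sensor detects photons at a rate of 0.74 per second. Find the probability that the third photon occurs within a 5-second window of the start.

Over the interval, μ = 0.74 × 5 = 3.7 (a 5-second window = 5 seconds).
The third arrival falls in the interval iff at least 3 events occur there: P(S_3 ≤ t) = P(N ≥ 3) = 1 − P(N ≤ 2) ≈ 0.7146.

0.7146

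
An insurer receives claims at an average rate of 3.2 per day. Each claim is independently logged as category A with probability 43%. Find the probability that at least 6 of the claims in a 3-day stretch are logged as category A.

Thinning: the claims that are logged as category A themselves form a Poisson process with rate 0.43 × 3.2 = 1.376 per day.
Over the interval, μ = 1.376 × 3 = 4.128 (a 3-day stretch = 3 days).
P(N ≥ 6) = 1 − P(N ≤ 5) ≈ 0.2352.

0.2352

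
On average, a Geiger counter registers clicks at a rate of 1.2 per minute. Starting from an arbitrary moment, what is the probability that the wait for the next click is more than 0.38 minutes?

The wait for the next event is exponential with rate λ = 1.2 per minute.
P(T > 0.38) = e^(−λt) = e^(−1.2 × 0.38) = e^(−0.456) ≈ 0.6338.

0.6338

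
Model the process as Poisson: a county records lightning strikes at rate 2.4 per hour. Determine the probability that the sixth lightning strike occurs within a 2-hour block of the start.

Over the interval, μ = 2.4 × 2 = 4.8 (a 2-hour block = 2 hours).
The sixth arrival falls in the interval iff at least 6 events occur there: P(S_6 ≤ t) = P(N ≥ 6) = 1 − P(N ≤ 5) ≈ 0.3490.

0.3490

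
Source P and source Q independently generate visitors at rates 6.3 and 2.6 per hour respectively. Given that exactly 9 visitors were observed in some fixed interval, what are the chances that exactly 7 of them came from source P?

0.2736

Given the total, each event is independently from source P with probability p = λ_P/(λ_P+λ_Q) = 6.3/8.9 ≈ 0.7079.
So K ~ Binomial(9, 6.3/8.9): P(K = 7) = C(9,7) · (6.3/8.9)^7 · (2.6/8.9)^2 ≈ 0.2736.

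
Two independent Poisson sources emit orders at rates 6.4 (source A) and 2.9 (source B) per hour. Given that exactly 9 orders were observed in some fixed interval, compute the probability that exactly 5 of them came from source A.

Given the total, each event is independently from source A with probability p = λ_A/(λ_A+λ_B) = 6.4/9.3 ≈ 0.6882.
So K ~ Binomial(9, 6.4/9.3): P(K = 5) = C(9,5) · (6.4/9.3)^5 · (2.9/9.3)^4 ≈ 0.1839.

0.1839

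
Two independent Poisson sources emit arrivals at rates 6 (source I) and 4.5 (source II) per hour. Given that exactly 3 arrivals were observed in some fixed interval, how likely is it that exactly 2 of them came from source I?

Given the total, each event is independently from source I with probability p = λ_I/(λ_I+λ_II) = 6/10.5 ≈ 0.5714.
So K ~ Binomial(3, 6/10.5): P(K = 2) = C(3,2) · (6/10.5)^2 · (4.5/10.5)^1 ≈ 0.4198.

0.4198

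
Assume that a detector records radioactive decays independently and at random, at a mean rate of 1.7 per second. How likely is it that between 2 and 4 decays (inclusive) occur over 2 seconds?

Over the interval, μ = 1.7 × 2 = 3.4 (2 seconds).
P(2 ≤ N ≤ 4) = Σ_{j=2}^{4} e^(−3.4) · 3.4^j/j! ≈ 0.5973.

0.5973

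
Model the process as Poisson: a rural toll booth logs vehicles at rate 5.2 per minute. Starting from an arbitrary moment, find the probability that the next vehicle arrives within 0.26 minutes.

0.7413

Inter-arrival times are exponential with rate λ = 5.2 per minute.
P(T ≤ 0.26) = 1 − e^(−λt) = 1 − e^(−5.2 × 0.26) = 1 − e^(−1.352) ≈ 0.7413.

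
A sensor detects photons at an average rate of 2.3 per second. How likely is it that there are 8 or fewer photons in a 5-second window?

0.1906

Over the interval, μ = 2.3 × 5 = 11.5 (a 5-second window = 5 seconds).
P(N ≤ 8) = Σ_{j=0}^{8} e^(−μ) μ^j/j! ≈ 0.1906.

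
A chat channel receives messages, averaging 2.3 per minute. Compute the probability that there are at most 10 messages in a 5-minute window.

Over the interval, μ = 2.3 × 5 = 11.5 (a 5-minute window = 5 minutes).
P(N ≤ 10) = Σ_{j=0}^{10} e^(−μ) μ^j/j! ≈ 0.4017.

0.4017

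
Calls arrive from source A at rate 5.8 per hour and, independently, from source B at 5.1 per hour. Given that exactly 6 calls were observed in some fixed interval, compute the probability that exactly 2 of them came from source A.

Given the total, each event is independently from source A with probability p = λ_A/(λ_A+λ_B) = 5.8/10.9 ≈ 0.5321.
So K ~ Binomial(6, 5.8/10.9): P(K = 2) = C(6,2) · (5.8/10.9)^2 · (5.1/10.9)^4 ≈ 0.2035.

0.2035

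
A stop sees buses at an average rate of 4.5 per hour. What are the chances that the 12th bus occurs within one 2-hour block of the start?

Over the interval, μ = 4.5 × 2 = 9 (a 2-hour block = 2 hours).
The 12th arrival falls in the interval iff at least 12 events occur there: P(S_12 ≤ t) = P(N ≥ 12) = 1 − P(N ≤ 11) ≈ 0.1970.

0.1970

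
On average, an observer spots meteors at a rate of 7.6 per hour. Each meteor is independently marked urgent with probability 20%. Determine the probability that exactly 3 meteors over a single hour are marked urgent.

0.1280

Thinning: the meteors that are marked urgent themselves form a Poisson process with rate 0.2 × 7.6 = 1.52 per hour.
So μ = 1.52.
P(N = 3) = e^(−1.52) · 1.52^3/3! ≈ 0.1280.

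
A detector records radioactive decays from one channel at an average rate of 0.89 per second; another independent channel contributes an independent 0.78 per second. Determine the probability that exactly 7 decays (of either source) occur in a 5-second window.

0.1327

Independent Poisson processes superpose: combined rate λ = 0.89 + 0.78 = 1.67 per second.
Over the interval, μ = 1.67 × 5 = 8.35 (a 5-second window = 5 seconds).
P(N = 7) = e^(−8.35) · 8.35^7/7! ≈ 0.1327.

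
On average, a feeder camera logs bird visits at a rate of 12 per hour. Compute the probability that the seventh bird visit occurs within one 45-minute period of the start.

Over the interval, μ = 12 × 0.75 = 9 (a 45-minute period = 0.75 hours).
The seventh arrival falls in the interval iff at least 7 events occur there: P(S_7 ≤ t) = P(N ≥ 7) = 1 − P(N ≤ 6) ≈ 0.7932.

0.7932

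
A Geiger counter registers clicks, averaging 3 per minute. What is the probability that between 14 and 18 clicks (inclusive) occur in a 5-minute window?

Over the interval, μ = 3 × 5 = 15 (a 5-minute window = 5 minutes).
P(14 ≤ N ≤ 18) = Σ_{j=14}^{18} e^(−15) · 15^j/j! ≈ 0.4563.

0.4563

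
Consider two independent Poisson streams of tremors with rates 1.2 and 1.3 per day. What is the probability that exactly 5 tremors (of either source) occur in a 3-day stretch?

0.1094

Independent Poisson processes superpose: combined rate λ = 1.2 + 1.3 = 2.5 per day.
Over the interval, μ = 2.5 × 3 = 7.5 (a 3-day stretch = 3 days).
P(N = 5) = e^(−7.5) · 7.5^5/5! ≈ 0.1094.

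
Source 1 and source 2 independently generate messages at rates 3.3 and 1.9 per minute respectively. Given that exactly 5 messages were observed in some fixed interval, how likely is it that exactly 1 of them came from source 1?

Given the total, each event is independently from source 1 with probability p = λ_1/(λ_1+λ_2) = 3.3/5.2 ≈ 0.6346.
So K ~ Binomial(5, 3.3/5.2): P(K = 1) = C(5,1) · (3.3/5.2)^1 · (1.9/5.2)^4 ≈ 0.0566.

0.0566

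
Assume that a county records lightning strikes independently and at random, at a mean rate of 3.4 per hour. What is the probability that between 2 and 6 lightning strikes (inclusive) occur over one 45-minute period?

Over the interval, μ = 3.4 × 0.75 = 2.55 (a 45-minute period = 0.75 hours).
P(2 ≤ N ≤ 6) = Σ_{j=2}^{6} e^(−2.55) · 2.55^j/j! ≈ 0.7072.

0.7072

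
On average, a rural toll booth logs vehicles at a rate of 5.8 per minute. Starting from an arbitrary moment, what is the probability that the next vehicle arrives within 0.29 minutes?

Inter-arrival times are exponential with rate λ = 5.8 per minute.
P(T ≤ 0.29) = 1 − e^(−λt) = 1 − e^(−5.8 × 0.29) = 1 − e^(−1.682) ≈ 0.8140.

0.8140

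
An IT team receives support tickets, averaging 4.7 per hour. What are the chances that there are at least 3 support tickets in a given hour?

0.8477

With mean μ = 4.7 per hour,
P(N ≥ 3) = 1 − P(N ≤ 2) = 1 − Σ_{j=0}^{2} e^(−μ) μ^j/j! ≈ 0.8477.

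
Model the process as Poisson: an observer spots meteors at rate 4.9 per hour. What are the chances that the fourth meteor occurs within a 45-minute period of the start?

0.5006

Over the interval, μ = 4.9 × 0.75 = 3.675 (a 45-minute period = 0.75 hours).
The fourth arrival falls in the interval iff at least 4 events occur there: P(S_4 ≤ t) = P(N ≥ 4) = 1 − P(N ≤ 3) ≈ 0.5006.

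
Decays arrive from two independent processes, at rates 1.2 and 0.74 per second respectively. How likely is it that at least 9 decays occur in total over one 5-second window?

Independent Poisson processes superpose: combined rate λ = 1.2 + 0.74 = 1.94 per second.
Over the interval, μ = 1.94 × 5 = 9.7 (a 5-second window = 5 seconds).
P(N ≥ 9) = 1 − P(N ≤ 8) ≈ 0.6324.

0.6324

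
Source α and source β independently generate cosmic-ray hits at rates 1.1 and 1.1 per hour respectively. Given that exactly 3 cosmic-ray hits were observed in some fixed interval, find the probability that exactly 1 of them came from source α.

0.3750

Given the total, each event is independently from source α with probability p = λ_α/(λ_α+λ_β) = 1.1/2.2 = 0.5000.
So K ~ Binomial(3, 1.1/2.2): P(K = 1) = C(3,1) · (1.1/2.2)^1 · (1.1/2.2)^2 ≈ 0.3750.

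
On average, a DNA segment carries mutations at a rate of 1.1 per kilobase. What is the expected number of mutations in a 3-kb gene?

E[N] = λt = 1.1 × 3 = 3.3 (a 3-kb gene = 3 kilobases).

3.3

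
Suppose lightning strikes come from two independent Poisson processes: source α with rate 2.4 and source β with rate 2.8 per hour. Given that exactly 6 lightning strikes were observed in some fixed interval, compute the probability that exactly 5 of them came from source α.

0.0677

Given the total, each event is independently from source α with probability p = λ_α/(λ_α+λ_β) = 2.4/5.2 ≈ 0.4615.
So K ~ Binomial(6, 2.4/5.2): P(K = 5) = C(6,5) · (2.4/5.2)^5 · (2.8/5.2)^1 ≈ 0.0677.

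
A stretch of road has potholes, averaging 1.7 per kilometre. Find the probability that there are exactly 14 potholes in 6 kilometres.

0.0563

Over the interval, μ = 1.7 × 6 = 10.2 (6 kilometres).
P(N = 14) = e^(−μ) μ^14/14! = e^(−10.2) · 10.2^14/87178291200 ≈ 0.0563.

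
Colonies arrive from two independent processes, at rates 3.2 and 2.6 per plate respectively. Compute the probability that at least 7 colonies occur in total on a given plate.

Independent Poisson processes superpose: combined rate λ = 3.2 + 2.6 = 5.8 per plate.
So μ = 5.8.
P(N ≥ 7) = 1 − P(N ≤ 6) ≈ 0.3616.

0.3616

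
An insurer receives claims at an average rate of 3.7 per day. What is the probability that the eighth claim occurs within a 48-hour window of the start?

Over the interval, μ = 3.7 × 2 = 7.4 (a 48-hour window = 2 days).
The eighth arrival falls in the interval iff at least 8 events occur there: P(S_8 ≤ t) = P(N ≥ 8) = 1 − P(N ≤ 7) ≈ 0.4607.

0.4607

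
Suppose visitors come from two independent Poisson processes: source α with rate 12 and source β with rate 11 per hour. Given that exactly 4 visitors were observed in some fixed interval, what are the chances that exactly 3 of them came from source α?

0.2717

Given the total, each event is independently from source α with probability p = λ_α/(λ_α+λ_β) = 12/23 ≈ 0.5217.
So K ~ Binomial(4, 12/23): P(K = 3) = C(4,3) · (12/23)^3 · (11/23)^1 ≈ 0.2717.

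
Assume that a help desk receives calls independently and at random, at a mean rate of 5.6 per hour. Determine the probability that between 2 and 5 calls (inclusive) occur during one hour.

With mean μ = 5.6 per hour,
P(2 ≤ N ≤ 5) = Σ_{j=2}^{5} e^(−5.6) · 5.6^j/j! ≈ 0.4875.

0.4875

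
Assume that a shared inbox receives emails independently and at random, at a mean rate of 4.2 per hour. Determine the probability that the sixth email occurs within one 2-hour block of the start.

0.8427

Over the interval, μ = 4.2 × 2 = 8.4 (a 2-hour block = 2 hours).
The sixth arrival falls in the interval iff at least 6 events occur there: P(S_6 ≤ t) = P(N ≥ 6) = 1 − P(N ≤ 5) ≈ 0.8427.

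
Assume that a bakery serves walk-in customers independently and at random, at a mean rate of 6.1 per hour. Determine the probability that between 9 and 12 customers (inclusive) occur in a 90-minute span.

Over the interval, μ = 6.1 × 1.5 = 9.15 (a 90-minute span = 1.5 hours).
P(9 ≤ N ≤ 12) = Σ_{j=9}^{12} e^(−9.15) · 9.15^j/j! ≈ 0.4285.

0.4285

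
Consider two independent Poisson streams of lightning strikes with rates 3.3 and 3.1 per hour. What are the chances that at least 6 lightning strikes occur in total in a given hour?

Independent Poisson processes superpose: combined rate λ = 3.3 + 3.1 = 6.4 per hour.
So μ = 6.4.
P(N ≥ 6) = 1 − P(N ≤ 5) ≈ 0.6163.

0.6163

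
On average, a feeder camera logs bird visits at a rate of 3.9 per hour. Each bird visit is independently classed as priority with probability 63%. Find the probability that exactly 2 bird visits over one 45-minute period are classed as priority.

0.2689

Thinning: the bird visits that are classed as priority themselves form a Poisson process with rate 0.63 × 3.9 = 2.457 per hour.
Over the interval, μ = 2.457 × 0.75 = 1.84275 (a 45-minute period = 0.75 hours).
P(N = 2) = e^(−1.84275) · 1.84275^2/2! ≈ 0.2689.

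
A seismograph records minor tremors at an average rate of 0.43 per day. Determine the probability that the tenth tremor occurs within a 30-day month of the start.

0.8275

Over the interval, μ = 0.43 × 30 = 12.9 (a 30-day month = 30 days).
The tenth arrival falls in the interval iff at least 10 events occur there: P(S_10 ≤ t) = P(N ≥ 10) = 1 − P(N ≤ 9) ≈ 0.8275.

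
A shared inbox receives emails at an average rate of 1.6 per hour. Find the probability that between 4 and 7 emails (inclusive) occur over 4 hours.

0.5684

Over the interval, μ = 1.6 × 4 = 6.4 (4 hours).
P(4 ≤ N ≤ 7) = Σ_{j=4}^{7} e^(−6.4) · 6.4^j/j! ≈ 0.5684.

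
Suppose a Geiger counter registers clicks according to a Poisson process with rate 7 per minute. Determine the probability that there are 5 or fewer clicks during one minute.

0.3007

With mean μ = 7 per minute,
P(N ≤ 5) = Σ_{j=0}^{5} e^(−μ) μ^j/j! ≈ 0.3007.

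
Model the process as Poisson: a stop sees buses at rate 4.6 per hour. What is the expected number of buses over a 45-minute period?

3.45

E[N] = λt = 4.6 × 0.75 = 3.45 (a 45-minute period = 0.75 hours).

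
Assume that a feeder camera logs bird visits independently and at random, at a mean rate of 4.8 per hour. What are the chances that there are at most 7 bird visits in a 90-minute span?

0.5689

Over the interval, μ = 4.8 × 1.5 = 7.2 (a 90-minute span = 1.5 hours).
P(N ≤ 7) = Σ_{j=0}^{7} e^(−μ) μ^j/j! ≈ 0.5689.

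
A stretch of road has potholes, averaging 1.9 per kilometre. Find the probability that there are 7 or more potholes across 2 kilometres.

Over the interval, μ = 1.9 × 2 = 3.8 (2 kilometres).
P(N ≥ 7) = 1 − P(N ≤ 6) = 1 − Σ_{j=0}^{6} e^(−μ) μ^j/j! ≈ 0.0909.

0.0909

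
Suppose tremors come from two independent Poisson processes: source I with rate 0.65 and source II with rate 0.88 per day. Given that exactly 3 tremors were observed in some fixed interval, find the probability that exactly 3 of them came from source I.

0.0767

Given the total, each event is independently from source I with probability p = λ_I/(λ_I+λ_II) = 0.65/1.53 ≈ 0.4248.
So K ~ Binomial(3, 0.65/1.53): P(K = 3) = C(3,3) · (0.65/1.53)^3 · (0.88/1.53)^0 ≈ 0.0767.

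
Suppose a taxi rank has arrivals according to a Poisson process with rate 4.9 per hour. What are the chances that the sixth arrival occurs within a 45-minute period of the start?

0.1664

Over the interval, μ = 4.9 × 0.75 = 3.675 (a 45-minute period = 0.75 hours).
The sixth arrival falls in the interval iff at least 6 events occur there: P(S_6 ≤ t) = P(N ≥ 6) = 1 − P(N ≤ 5) ≈ 0.1664.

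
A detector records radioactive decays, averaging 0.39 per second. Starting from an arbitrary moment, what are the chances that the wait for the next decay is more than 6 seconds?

The wait for the next event is exponential with rate λ = 0.39 per second.
P(T > 6) = e^(−λt) = e^(−0.39 × 6) = e^(−2.34) ≈ 0.0963.

0.0963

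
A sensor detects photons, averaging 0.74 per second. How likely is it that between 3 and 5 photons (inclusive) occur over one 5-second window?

0.5447

Over the interval, μ = 0.74 × 5 = 3.7 (a 5-second window = 5 seconds).
P(3 ≤ N ≤ 5) = Σ_{j=3}^{5} e^(−3.7) · 3.7^j/j! ≈ 0.5447.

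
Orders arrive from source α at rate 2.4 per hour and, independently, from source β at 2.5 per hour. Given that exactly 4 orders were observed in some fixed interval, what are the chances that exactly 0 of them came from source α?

Given the total, each event is independently from source α with probability p = λ_α/(λ_α+λ_β) = 2.4/4.9 ≈ 0.4898.
So K ~ Binomial(4, 2.4/4.9): P(K = 0) = C(4,0) · (2.4/4.9)^0 · (2.5/4.9)^4 ≈ 0.0678.

0.0678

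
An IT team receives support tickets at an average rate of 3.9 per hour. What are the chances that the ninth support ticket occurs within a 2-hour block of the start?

0.3796

Over the interval, μ = 3.9 × 2 = 7.8 (a 2-hour block = 2 hours).
The ninth arrival falls in the interval iff at least 9 events occur there: P(S_9 ≤ t) = P(N ≥ 9) = 1 − P(N ≤ 8) ≈ 0.3796.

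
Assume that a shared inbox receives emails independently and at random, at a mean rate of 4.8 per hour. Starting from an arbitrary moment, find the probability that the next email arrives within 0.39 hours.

Inter-arrival times are exponential with rate λ = 4.8 per hour.
P(T ≤ 0.39) = 1 − e^(−λt) = 1 − e^(−4.8 × 0.39) = 1 − e^(−1.872) ≈ 0.8462.

0.8462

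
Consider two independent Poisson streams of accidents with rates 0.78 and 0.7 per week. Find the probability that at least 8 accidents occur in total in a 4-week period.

Independent Poisson processes superpose: combined rate λ = 0.78 + 0.7 = 1.48 per week.
Over the interval, μ = 1.48 × 4 = 5.92 (a 4-week period = 4 weeks).
P(N ≥ 8) = 1 − P(N ≤ 7) ≈ 0.2451.

0.2451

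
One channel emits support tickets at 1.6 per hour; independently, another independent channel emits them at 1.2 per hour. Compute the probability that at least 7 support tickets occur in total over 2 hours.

Independent Poisson processes superpose: combined rate λ = 1.6 + 1.2 = 2.8 per hour.
Over the interval, μ = 2.8 × 2 = 5.6 (2 hours).
P(N ≥ 7) = 1 − P(N ≤ 6) ≈ 0.3297.

0.3297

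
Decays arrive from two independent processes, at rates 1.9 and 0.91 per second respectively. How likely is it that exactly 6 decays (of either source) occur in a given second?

Independent Poisson processes superpose: combined rate λ = 1.9 + 0.91 = 2.81 per second.
So μ = 2.81.
P(N = 6) = e^(−2.81) · 2.81^6/6! ≈ 0.0412.

0.0412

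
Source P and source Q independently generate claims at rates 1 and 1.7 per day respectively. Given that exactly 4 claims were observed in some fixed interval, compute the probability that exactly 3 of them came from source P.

0.1280

Given the total, each event is independently from source P with probability p = λ_P/(λ_P+λ_Q) = 1/2.7 ≈ 0.3704.
So K ~ Binomial(4, 1/2.7): P(K = 3) = C(4,3) · (1/2.7)^3 · (1.7/2.7)^1 ≈ 0.1280.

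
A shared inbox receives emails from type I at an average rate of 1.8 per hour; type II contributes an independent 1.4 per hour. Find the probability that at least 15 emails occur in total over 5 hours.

Independent Poisson processes superpose: combined rate λ = 1.8 + 1.4 = 3.2 per hour.
Over the interval, μ = 3.2 × 5 = 16 (5 hours).
P(N ≥ 15) = 1 − P(N ≤ 14) ≈ 0.6325.

0.6325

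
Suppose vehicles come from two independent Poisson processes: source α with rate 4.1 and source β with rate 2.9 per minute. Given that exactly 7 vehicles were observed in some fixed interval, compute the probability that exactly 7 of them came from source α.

Given the total, each event is independently from source α with probability p = λ_α/(λ_α+λ_β) = 4.1/7 ≈ 0.5857.
So K ~ Binomial(7, 4.1/7): P(K = 7) = C(7,7) · (4.1/7)^7 · (2.9/7)^0 ≈ 0.0236.

0.0236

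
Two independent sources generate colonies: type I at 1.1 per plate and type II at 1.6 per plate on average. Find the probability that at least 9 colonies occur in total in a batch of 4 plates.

0.7498

Independent Poisson processes superpose: combined rate λ = 1.1 + 1.6 = 2.7 per plate.
Over the interval, μ = 2.7 × 4 = 10.8 (a batch of 4 plates = 4 plates).
P(N ≥ 9) = 1 − P(N ≤ 8) ≈ 0.7498.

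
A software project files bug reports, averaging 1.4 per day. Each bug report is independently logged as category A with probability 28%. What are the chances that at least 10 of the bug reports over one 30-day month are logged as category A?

0.7360

Thinning: the bug reports that are logged as category A themselves form a Poisson process with rate 0.28 × 1.4 = 0.392 per day.
Over the interval, μ = 0.392 × 30 = 11.76 (a 30-day month = 30 days).
P(N ≥ 10) = 1 − P(N ≤ 9) ≈ 0.7360.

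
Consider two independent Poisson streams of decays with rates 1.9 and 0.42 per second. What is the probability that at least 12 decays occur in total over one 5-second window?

Independent Poisson processes superpose: combined rate λ = 1.9 + 0.42 = 2.32 per second.
Over the interval, μ = 2.32 × 5 = 11.6 (a 5-second window = 5 seconds).
P(N ≥ 12) = 1 − P(N ≤ 11) ≈ 0.4920.

0.4920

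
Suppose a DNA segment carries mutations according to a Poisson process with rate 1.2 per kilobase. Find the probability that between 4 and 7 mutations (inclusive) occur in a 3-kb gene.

0.4540

Over the interval, μ = 1.2 × 3 = 3.6 (a 3-kb gene = 3 kilobases).
P(4 ≤ N ≤ 7) = Σ_{j=4}^{7} e^(−3.6) · 3.6^j/j! ≈ 0.4540.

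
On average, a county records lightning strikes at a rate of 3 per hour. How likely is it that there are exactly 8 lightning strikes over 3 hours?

Over the interval, μ = 3 × 3 = 9 (3 hours).
P(N = 8) = e^(−μ) μ^8/8! = e^(−9) · 9^8/40320 ≈ 0.1318.

0.1318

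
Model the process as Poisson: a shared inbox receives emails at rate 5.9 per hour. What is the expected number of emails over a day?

141.6

E[N] = λt = 5.9 × 24 = 141.6 (a day = 24 hours).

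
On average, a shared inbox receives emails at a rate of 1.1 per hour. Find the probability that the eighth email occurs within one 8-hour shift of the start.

0.6522

Over the interval, μ = 1.1 × 8 = 8.8 (an 8-hour shift = 8 hours).
The eighth arrival falls in the interval iff at least 8 events occur there: P(S_8 ≤ t) = P(N ≥ 8) = 1 − P(N ≤ 7) ≈ 0.6522.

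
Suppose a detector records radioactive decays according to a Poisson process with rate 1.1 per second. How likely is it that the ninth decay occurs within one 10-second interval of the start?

0.7680

Over the interval, μ = 1.1 × 10 = 11 (a 10-second interval = 10 seconds).
The ninth arrival falls in the interval iff at least 9 events occur there: P(S_9 ≤ t) = P(N ≥ 9) = 1 − P(N ≤ 8) ≈ 0.7680.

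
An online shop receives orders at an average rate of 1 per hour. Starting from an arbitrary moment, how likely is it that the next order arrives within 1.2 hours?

Inter-arrival times are exponential with rate λ = 1 per hour.
P(T ≤ 1.2) = 1 − e^(−λt) = 1 − e^(−1 × 1.2) = 1 − e^(−1.2) ≈ 0.6988.

0.6988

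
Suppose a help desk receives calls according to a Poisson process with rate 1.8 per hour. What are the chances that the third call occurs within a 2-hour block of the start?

Over the interval, μ = 1.8 × 2 = 3.6 (a 2-hour block = 2 hours).
The third arrival falls in the interval iff at least 3 events occur there: P(S_3 ≤ t) = P(N ≥ 3) = 1 − P(N ≤ 2) ≈ 0.6973.

0.6973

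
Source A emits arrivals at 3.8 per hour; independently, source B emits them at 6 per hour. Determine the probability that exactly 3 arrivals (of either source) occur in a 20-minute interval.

Independent Poisson processes superpose: combined rate λ = 3.8 + 6 = 9.8 per hour.
Over the interval, μ = 9.8 × 1/3 ≈ 3.26667 (a 20-minute interval = 1/3 hours).
P(N = 3) = e^(−3.26667) · 3.26667^3/3! ≈ 0.2215.

0.2215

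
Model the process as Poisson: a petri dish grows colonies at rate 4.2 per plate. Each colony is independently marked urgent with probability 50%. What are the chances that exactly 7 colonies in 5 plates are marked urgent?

Thinning: the colonies that are marked urgent themselves form a Poisson process with rate 0.5 × 4.2 = 2.1 per plate.
Over the interval, μ = 2.1 × 5 = 10.5 (5 plates).
P(N = 7) = e^(−10.5) · 10.5^7/7! ≈ 0.0769.

0.0769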